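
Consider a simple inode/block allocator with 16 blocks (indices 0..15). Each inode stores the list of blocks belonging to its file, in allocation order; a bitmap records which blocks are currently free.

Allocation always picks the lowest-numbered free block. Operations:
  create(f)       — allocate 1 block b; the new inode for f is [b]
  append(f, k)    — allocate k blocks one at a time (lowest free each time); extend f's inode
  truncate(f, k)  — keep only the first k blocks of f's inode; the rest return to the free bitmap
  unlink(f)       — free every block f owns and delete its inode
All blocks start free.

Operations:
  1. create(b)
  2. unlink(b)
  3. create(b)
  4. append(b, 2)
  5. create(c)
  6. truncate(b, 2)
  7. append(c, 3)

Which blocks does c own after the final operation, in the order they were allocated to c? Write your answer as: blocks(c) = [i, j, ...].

after create(b) → b:[0]  free=[F...............]
after unlink(b) →   free=[................]
after create(b) → b:[0]  free=[F...............]
after append(b, 2) → b:[0, 1, 2]  free=[FFF.............]
after create(c) → b:[0, 1, 2], c:[3]  free=[FFFF............]
after truncate(b, 2) → b:[0, 1], c:[3]  free=[FF.F............]
after append(c, 3) → b:[0, 1], c:[3, 2, 4, 5]  free=[FFFFFF..........]

blocks(c) = [3, 2, 4, 5]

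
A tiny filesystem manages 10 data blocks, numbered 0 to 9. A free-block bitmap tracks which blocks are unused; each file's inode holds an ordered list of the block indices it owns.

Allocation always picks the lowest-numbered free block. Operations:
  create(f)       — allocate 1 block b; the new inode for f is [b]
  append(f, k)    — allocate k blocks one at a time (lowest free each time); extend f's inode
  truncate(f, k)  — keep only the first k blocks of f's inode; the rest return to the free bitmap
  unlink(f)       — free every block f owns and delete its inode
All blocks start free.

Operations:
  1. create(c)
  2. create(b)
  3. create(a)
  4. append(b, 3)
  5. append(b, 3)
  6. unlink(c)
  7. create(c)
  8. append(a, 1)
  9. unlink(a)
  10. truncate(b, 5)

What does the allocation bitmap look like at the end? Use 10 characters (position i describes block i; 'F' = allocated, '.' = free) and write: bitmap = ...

after create(c) → c:[0]  free=[F.........]
after create(b) → b:[1], c:[0]  free=[FF........]
after create(a) → a:[2], b:[1], c:[0]  free=[FFF.......]
after append(b, 3) → a:[2], b:[1, 3, 4, 5], c:[0]  free=[FFFFFF....]
after append(b, 3) → a:[2], b:[1, 3, 4, 5, 6, 7, 8], c:[0]  free=[FFFFFFFFF.]
after unlink(c) → a:[2], b:[1, 3, 4, 5, 6, 7, 8]  free=[.FFFFFFFF.]
after create(c) → a:[2], b:[1, 3, 4, 5, 6, 7, 8], c:[0]  free=[FFFFFFFFF.]
after append(a, 1) → a:[2, 9], b:[1, 3, 4, 5, 6, 7, 8], c:[0]  free=[FFFFFFFFFF]
after unlink(a) → b:[1, 3, 4, 5, 6, 7, 8], c:[0]  free=[FF.FFFFFF.]
after truncate(b, 5) → b:[1, 3, 4, 5, 6], c:[0]  free=[FF.FFFF...]

bitmap = FF.FFFF...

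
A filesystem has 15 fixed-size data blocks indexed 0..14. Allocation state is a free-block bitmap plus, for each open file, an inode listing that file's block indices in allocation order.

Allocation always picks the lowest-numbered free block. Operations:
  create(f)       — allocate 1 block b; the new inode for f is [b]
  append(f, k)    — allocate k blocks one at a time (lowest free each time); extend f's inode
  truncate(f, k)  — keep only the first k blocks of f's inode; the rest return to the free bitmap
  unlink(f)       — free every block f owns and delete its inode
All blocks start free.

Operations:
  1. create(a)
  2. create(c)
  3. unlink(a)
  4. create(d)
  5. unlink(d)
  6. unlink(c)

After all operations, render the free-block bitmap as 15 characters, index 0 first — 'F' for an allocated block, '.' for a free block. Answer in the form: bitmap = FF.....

[1] create(a) — a=0 (map F..............)
[2] create(c) — a=0 c=1 (map FF.............)
[3] unlink(a) — c=1 (map .F.............)
[4] create(d) — c=1 d=0 (map FF.............)
[5] unlink(d) — c=1 (map .F.............)
[6] unlink(c) —  (map ...............)

bitmap = ...............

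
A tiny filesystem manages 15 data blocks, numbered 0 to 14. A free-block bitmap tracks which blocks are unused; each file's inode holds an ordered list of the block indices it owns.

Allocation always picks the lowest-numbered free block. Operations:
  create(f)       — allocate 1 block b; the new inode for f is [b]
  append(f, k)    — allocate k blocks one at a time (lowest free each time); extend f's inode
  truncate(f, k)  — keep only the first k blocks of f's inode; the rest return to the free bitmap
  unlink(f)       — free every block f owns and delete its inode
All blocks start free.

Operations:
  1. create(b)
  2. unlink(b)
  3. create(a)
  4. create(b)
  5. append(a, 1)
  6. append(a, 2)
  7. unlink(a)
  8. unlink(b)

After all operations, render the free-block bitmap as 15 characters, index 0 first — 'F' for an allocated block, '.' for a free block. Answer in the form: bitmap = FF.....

create(b): bitmap=F.............. | b=[0]
unlink(b): bitmap=............... | 
create(a): bitmap=F.............. | a=[0]
create(b): bitmap=FF............. | a=[0] b=[1]
append(a, 1): bitmap=FFF............ | a=[0, 2] b=[1]
append(a, 2): bitmap=FFFFF.......... | a=[0, 2, 3, 4] b=[1]
unlink(a): bitmap=.F............. | b=[1]
unlink(b): bitmap=............... | 

bitmap = ...............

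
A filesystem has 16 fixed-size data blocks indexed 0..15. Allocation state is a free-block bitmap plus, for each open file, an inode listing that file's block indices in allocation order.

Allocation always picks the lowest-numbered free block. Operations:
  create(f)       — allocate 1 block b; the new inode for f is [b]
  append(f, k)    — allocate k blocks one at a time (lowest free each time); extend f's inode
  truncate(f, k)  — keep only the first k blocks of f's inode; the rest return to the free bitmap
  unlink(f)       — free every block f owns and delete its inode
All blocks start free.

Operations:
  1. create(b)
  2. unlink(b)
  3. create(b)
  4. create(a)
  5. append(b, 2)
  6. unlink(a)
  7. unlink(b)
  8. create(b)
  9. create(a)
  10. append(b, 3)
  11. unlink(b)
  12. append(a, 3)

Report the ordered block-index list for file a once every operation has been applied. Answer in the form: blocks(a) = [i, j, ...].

blocks(a) = [1, 0, 2, 3]

after create(b) → b:[0]  free=[F...............]
after unlink(b) →   free=[................]
after create(b) → b:[0]  free=[F...............]
after create(a) → a:[1], b:[0]  free=[FF..............]
after append(b, 2) → a:[1], b:[0, 2, 3]  free=[FFFF............]
after unlink(a) → b:[0, 2, 3]  free=[F.FF............]
after unlink(b) →   free=[................]
after create(b) → b:[0]  free=[F...............]
after create(a) → a:[1], b:[0]  free=[FF..............]
after append(b, 3) → a:[1], b:[0, 2, 3, 4]  free=[FFFFF...........]
after unlink(b) → a:[1]  free=[.F..............]
after append(a, 3) → a:[1, 0, 2, 3]  free=[FFFF............]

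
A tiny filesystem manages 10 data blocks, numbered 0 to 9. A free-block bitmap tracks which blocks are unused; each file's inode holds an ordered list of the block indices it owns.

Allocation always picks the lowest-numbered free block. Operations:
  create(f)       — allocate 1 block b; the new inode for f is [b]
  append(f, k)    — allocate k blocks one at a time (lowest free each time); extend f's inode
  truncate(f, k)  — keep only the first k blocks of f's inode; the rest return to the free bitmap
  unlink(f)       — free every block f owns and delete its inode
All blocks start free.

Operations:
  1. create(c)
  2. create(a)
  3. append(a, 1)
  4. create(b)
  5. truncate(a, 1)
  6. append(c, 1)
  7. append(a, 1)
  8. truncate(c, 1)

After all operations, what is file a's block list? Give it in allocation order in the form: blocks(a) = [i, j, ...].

blocks(a) = [1, 4]

  1. create(c)  ⇒  F.........  {c→[0]}
  2. create(a)  ⇒  FF........  {a→[1]; c→[0]}
  3. append(a, 1)  ⇒  FFF.......  {a→[1, 2]; c→[0]}
  4. create(b)  ⇒  FFFF......  {a→[1, 2]; b→[3]; c→[0]}
  5. truncate(a, 1)  ⇒  FF.F......  {a→[1]; b→[3]; c→[0]}
  6. append(c, 1)  ⇒  FFFF......  {a→[1]; b→[3]; c→[0, 2]}
  7. append(a, 1)  ⇒  FFFFF.....  {a→[1, 4]; b→[3]; c→[0, 2]}
  8. truncate(c, 1)  ⇒  FF.FF.....  {a→[1, 4]; b→[3]; c→[0]}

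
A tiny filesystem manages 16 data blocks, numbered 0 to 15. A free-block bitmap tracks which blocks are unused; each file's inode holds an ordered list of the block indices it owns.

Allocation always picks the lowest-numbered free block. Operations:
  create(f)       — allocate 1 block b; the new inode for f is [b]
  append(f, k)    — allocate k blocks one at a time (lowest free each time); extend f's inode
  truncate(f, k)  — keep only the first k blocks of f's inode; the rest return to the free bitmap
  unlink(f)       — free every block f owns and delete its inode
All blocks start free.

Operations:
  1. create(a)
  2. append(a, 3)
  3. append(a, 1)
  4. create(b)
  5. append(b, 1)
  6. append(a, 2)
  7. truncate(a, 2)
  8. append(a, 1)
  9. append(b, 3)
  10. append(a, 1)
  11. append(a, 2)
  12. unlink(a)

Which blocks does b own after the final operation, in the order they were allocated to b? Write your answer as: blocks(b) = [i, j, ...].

blocks(b) = [5, 6, 3, 4, 7]

after create(a) → a:[0]  free=[F...............]
after append(a, 3) → a:[0, 1, 2, 3]  free=[FFFF............]
after append(a, 1) → a:[0, 1, 2, 3, 4]  free=[FFFFF...........]
after create(b) → a:[0, 1, 2, 3, 4], b:[5]  free=[FFFFFF..........]
after append(b, 1) → a:[0, 1, 2, 3, 4], b:[5, 6]  free=[FFFFFFF.........]
after append(a, 2) → a:[0, 1, 2, 3, 4, 7, 8], b:[5, 6]  free=[FFFFFFFFF.......]
after truncate(a, 2) → a:[0, 1], b:[5, 6]  free=[FF...FF.........]
after append(a, 1) → a:[0, 1, 2], b:[5, 6]  free=[FFF..FF.........]
after append(b, 3) → a:[0, 1, 2], b:[5, 6, 3, 4, 7]  free=[FFFFFFFF........]
after append(a, 1) → a:[0, 1, 2, 8], b:[5, 6, 3, 4, 7]  free=[FFFFFFFFF.......]
after append(a, 2) → a:[0, 1, 2, 8, 9, 10], b:[5, 6, 3, 4, 7]  free=[FFFFFFFFFFF.....]
after unlink(a) → b:[5, 6, 3, 4, 7]  free=[...FFFFF........]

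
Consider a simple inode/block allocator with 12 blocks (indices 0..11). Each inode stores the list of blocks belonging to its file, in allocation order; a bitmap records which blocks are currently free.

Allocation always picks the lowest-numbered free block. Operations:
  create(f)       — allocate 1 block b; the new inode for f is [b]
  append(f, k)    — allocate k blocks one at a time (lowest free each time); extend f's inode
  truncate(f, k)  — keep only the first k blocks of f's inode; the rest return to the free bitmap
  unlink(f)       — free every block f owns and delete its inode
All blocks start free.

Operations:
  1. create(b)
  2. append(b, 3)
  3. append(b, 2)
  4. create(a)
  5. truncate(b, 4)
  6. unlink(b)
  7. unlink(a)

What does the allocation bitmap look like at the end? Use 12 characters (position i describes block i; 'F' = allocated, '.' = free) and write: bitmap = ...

bitmap = ............

[1] create(b) — b=0 (map F...........)
[2] append(b, 3) — b=0,1,2,3 (map FFFF........)
[3] append(b, 2) — b=0,1,2,3,4,5 (map FFFFFF......)
[4] create(a) — a=6 b=0,1,2,3,4,5 (map FFFFFFF.....)
[5] truncate(b, 4) — a=6 b=0,1,2,3 (map FFFF..F.....)
[6] unlink(b) — a=6 (map ......F.....)
[7] unlink(a) —  (map ............)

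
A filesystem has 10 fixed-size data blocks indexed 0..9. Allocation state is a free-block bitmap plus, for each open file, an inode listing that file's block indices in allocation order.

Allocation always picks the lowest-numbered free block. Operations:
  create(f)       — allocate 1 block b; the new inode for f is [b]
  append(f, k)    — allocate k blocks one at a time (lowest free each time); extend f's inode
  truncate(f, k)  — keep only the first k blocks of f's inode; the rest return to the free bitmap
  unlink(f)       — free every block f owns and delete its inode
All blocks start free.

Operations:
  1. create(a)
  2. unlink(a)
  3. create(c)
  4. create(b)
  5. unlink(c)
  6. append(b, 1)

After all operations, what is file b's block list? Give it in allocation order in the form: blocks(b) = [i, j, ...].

blocks(b) = [1, 0]

after create(a) → a:[0]  free=[F.........]
after unlink(a) →   free=[..........]
after create(c) → c:[0]  free=[F.........]
after create(b) → b:[1], c:[0]  free=[FF........]
after unlink(c) → b:[1]  free=[.F........]
after append(b, 1) → b:[1, 0]  free=[FF........]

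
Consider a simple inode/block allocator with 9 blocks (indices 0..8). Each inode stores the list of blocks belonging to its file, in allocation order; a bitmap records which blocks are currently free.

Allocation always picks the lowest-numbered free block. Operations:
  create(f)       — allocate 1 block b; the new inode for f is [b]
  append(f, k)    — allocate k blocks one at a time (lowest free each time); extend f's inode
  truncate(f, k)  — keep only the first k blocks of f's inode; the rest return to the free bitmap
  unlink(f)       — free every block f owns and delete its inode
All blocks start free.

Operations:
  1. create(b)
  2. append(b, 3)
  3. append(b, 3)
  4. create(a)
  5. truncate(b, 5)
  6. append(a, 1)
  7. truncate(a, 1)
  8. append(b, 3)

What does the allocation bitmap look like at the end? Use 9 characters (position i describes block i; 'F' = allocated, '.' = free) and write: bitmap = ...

[1] create(b) — b=0 (map F........)
[2] append(b, 3) — b=0,1,2,3 (map FFFF.....)
[3] append(b, 3) — b=0,1,2,3,4,5,6 (map FFFFFFF..)
[4] create(a) — a=7 b=0,1,2,3,4,5,6 (map FFFFFFFF.)
[5] truncate(b, 5) — a=7 b=0,1,2,3,4 (map FFFFF..F.)
[6] append(a, 1) — a=7,5 b=0,1,2,3,4 (map FFFFFF.F.)
[7] truncate(a, 1) — a=7 b=0,1,2,3,4 (map FFFFF..F.)
[8] append(b, 3) — a=7 b=0,1,2,3,4,5,6,8 (map FFFFFFFFF)

bitmap = FFFFFFFFF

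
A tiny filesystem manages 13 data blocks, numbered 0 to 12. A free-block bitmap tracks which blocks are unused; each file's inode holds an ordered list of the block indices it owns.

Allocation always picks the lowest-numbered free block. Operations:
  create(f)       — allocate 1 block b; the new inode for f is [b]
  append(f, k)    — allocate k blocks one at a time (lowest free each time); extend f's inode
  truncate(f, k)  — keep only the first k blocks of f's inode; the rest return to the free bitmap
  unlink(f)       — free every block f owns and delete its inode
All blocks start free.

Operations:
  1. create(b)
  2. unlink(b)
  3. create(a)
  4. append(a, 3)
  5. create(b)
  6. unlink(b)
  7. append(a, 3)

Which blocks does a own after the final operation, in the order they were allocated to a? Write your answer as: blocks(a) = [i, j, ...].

blocks(a) = [0, 1, 2, 3, 4, 5, 6]

[1] create(b) — b=0 (map F............)
[2] unlink(b) —  (map .............)
[3] create(a) — a=0 (map F............)
[4] append(a, 3) — a=0,1,2,3 (map FFFF.........)
[5] create(b) — a=0,1,2,3 b=4 (map FFFFF........)
[6] unlink(b) — a=0,1,2,3 (map FFFF.........)
[7] append(a, 3) — a=0,1,2,3,4,5,6 (map FFFFFFF......)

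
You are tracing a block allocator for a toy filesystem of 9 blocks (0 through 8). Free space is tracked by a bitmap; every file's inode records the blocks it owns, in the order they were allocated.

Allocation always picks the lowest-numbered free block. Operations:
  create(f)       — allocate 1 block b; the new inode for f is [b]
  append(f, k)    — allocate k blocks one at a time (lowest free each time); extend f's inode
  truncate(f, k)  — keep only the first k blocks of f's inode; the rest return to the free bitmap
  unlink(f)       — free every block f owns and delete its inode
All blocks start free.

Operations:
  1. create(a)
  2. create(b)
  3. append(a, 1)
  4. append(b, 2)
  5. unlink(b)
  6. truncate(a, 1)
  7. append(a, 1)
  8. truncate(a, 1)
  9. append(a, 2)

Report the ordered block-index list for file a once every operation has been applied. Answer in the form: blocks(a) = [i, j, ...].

blocks(a) = [0, 1, 2]

  1. create(a)  ⇒  F........  {a→[0]}
  2. create(b)  ⇒  FF.......  {a→[0]; b→[1]}
  3. append(a, 1)  ⇒  FFF......  {a→[0, 2]; b→[1]}
  4. append(b, 2)  ⇒  FFFFF....  {a→[0, 2]; b→[1, 3, 4]}
  5. unlink(b)  ⇒  F.F......  {a→[0, 2]}
  6. truncate(a, 1)  ⇒  F........  {a→[0]}
  7. append(a, 1)  ⇒  FF.......  {a→[0, 1]}
  8. truncate(a, 1)  ⇒  F........  {a→[0]}
  9. append(a, 2)  ⇒  FFF......  {a→[0, 1, 2]}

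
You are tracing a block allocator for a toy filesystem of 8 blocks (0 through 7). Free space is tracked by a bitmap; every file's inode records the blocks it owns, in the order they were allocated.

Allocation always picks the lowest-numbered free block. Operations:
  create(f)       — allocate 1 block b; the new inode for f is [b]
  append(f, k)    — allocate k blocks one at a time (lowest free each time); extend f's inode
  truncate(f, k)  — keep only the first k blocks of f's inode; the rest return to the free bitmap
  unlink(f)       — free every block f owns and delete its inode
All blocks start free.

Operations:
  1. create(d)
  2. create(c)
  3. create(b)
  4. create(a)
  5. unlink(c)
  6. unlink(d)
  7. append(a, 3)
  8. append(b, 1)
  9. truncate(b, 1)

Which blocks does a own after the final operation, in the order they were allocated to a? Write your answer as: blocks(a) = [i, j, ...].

create(d): bitmap=F....... | d=[0]
create(c): bitmap=FF...... | c=[1] d=[0]
create(b): bitmap=FFF..... | b=[2] c=[1] d=[0]
create(a): bitmap=FFFF.... | a=[3] b=[2] c=[1] d=[0]
unlink(c): bitmap=F.FF.... | a=[3] b=[2] d=[0]
unlink(d): bitmap=..FF.... | a=[3] b=[2]
append(a, 3): bitmap=FFFFF... | a=[3, 0, 1, 4] b=[2]
append(b, 1): bitmap=FFFFFF.. | a=[3, 0, 1, 4] b=[2, 5]
truncate(b, 1): bitmap=FFFFF... | a=[3, 0, 1, 4] b=[2]

blocks(a) = [3, 0, 1, 4]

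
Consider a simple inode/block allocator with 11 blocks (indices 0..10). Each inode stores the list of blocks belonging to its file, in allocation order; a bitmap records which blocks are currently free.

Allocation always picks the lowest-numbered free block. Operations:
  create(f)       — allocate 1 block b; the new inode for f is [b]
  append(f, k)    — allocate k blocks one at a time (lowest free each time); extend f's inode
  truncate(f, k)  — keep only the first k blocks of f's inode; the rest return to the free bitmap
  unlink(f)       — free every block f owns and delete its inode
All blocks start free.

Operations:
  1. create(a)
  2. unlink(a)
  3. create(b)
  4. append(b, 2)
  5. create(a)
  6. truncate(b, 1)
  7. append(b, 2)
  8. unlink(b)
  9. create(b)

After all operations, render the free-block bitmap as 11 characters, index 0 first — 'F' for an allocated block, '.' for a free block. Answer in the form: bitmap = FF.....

bitmap = F..F.......

create(a): bitmap=F.......... | a=[0]
unlink(a): bitmap=........... | 
create(b): bitmap=F.......... | b=[0]
append(b, 2): bitmap=FFF........ | b=[0, 1, 2]
create(a): bitmap=FFFF....... | a=[3] b=[0, 1, 2]
truncate(b, 1): bitmap=F..F....... | a=[3] b=[0]
append(b, 2): bitmap=FFFF....... | a=[3] b=[0, 1, 2]
unlink(b): bitmap=...F....... | a=[3]
create(b): bitmap=F..F....... | a=[3] b=[0]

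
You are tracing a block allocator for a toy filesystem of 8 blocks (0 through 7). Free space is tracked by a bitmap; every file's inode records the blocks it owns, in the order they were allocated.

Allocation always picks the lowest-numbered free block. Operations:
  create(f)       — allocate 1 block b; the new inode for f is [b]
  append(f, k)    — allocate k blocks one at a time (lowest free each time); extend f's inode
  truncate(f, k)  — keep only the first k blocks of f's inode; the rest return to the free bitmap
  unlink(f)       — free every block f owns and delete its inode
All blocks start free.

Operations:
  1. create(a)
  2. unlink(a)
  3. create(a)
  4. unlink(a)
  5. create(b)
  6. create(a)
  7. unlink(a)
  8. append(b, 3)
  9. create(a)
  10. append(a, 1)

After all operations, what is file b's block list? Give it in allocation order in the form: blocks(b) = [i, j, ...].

create(a): bitmap=F....... | a=[0]
unlink(a): bitmap=........ | 
create(a): bitmap=F....... | a=[0]
unlink(a): bitmap=........ | 
create(b): bitmap=F....... | b=[0]
create(a): bitmap=FF...... | a=[1] b=[0]
unlink(a): bitmap=F....... | b=[0]
append(b, 3): bitmap=FFFF.... | b=[0, 1, 2, 3]
create(a): bitmap=FFFFF... | a=[4] b=[0, 1, 2, 3]
append(a, 1): bitmap=FFFFFF.. | a=[4, 5] b=[0, 1, 2, 3]

blocks(b) = [0, 1, 2, 3]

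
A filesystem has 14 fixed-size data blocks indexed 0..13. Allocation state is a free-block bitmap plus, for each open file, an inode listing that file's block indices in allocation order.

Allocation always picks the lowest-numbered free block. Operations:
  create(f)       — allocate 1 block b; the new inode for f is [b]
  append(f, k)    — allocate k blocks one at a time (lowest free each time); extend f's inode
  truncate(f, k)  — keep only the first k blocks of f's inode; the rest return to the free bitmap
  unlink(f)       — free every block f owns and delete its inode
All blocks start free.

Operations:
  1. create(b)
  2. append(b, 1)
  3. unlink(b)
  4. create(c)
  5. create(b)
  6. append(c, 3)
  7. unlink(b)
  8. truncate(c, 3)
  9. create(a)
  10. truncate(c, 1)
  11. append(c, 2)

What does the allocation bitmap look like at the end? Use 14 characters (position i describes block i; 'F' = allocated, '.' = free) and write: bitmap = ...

create(b): bitmap=F............. | b=[0]
append(b, 1): bitmap=FF............ | b=[0, 1]
unlink(b): bitmap=.............. | 
create(c): bitmap=F............. | c=[0]
create(b): bitmap=FF............ | b=[1] c=[0]
append(c, 3): bitmap=FFFFF......... | b=[1] c=[0, 2, 3, 4]
unlink(b): bitmap=F.FFF......... | c=[0, 2, 3, 4]
truncate(c, 3): bitmap=F.FF.......... | c=[0, 2, 3]
create(a): bitmap=FFFF.......... | a=[1] c=[0, 2, 3]
truncate(c, 1): bitmap=FF............ | a=[1] c=[0]
append(c, 2): bitmap=FFFF.......... | a=[1] c=[0, 2, 3]

bitmap = FFFF..........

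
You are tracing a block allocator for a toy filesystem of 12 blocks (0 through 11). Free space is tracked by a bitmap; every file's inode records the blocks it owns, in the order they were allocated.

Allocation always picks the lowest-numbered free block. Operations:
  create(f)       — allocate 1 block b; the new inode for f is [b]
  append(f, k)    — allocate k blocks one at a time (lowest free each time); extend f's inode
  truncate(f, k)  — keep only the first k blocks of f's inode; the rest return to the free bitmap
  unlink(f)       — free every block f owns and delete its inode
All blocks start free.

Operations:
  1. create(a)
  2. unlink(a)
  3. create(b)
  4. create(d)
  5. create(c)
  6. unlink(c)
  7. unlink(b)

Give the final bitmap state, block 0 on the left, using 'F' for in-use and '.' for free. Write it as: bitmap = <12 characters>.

[1] create(a) — a=0 (map F...........)
[2] unlink(a) —  (map ............)
[3] create(b) — b=0 (map F...........)
[4] create(d) — b=0 d=1 (map FF..........)
[5] create(c) — b=0 c=2 d=1 (map FFF.........)
[6] unlink(c) — b=0 d=1 (map FF..........)
[7] unlink(b) — d=1 (map .F..........)

bitmap = .F..........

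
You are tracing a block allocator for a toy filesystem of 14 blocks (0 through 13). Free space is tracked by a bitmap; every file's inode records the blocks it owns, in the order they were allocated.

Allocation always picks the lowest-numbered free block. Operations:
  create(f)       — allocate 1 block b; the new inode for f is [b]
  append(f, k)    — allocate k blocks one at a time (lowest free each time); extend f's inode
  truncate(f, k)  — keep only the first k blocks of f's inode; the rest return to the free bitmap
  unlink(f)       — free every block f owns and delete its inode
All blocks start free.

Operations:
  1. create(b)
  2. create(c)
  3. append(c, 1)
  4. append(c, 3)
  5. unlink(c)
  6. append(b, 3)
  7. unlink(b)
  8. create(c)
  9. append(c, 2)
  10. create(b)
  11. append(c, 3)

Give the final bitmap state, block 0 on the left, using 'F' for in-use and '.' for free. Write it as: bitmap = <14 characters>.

bitmap = FFFFFFF.......

after create(b) → b:[0]  free=[F.............]
after create(c) → b:[0], c:[1]  free=[FF............]
after append(c, 1) → b:[0], c:[1, 2]  free=[FFF...........]
after append(c, 3) → b:[0], c:[1, 2, 3, 4, 5]  free=[FFFFFF........]
after unlink(c) → b:[0]  free=[F.............]
after append(b, 3) → b:[0, 1, 2, 3]  free=[FFFF..........]
after unlink(b) →   free=[..............]
after create(c) → c:[0]  free=[F.............]
after append(c, 2) → c:[0, 1, 2]  free=[FFF...........]
after create(b) → b:[3], c:[0, 1, 2]  free=[FFFF..........]
after append(c, 3) → b:[3], c:[0, 1, 2, 4, 5, 6]  free=[FFFFFFF.......]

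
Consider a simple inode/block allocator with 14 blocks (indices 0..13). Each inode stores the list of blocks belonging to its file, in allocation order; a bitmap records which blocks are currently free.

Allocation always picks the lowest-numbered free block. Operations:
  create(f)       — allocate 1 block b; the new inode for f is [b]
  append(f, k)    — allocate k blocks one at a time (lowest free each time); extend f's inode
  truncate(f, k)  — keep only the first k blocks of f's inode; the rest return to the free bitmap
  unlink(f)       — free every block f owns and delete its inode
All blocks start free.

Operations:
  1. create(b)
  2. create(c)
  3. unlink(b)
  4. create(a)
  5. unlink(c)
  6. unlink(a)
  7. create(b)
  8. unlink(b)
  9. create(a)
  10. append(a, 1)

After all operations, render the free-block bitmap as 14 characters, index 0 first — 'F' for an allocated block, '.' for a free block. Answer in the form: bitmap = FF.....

bitmap = FF............

[1] create(b) — b=0 (map F.............)
[2] create(c) — b=0 c=1 (map FF............)
[3] unlink(b) — c=1 (map .F............)
[4] create(a) — a=0 c=1 (map FF............)
[5] unlink(c) — a=0 (map F.............)
[6] unlink(a) —  (map ..............)
[7] create(b) — b=0 (map F.............)
[8] unlink(b) —  (map ..............)
[9] create(a) — a=0 (map F.............)
[10] append(a, 1) — a=0,1 (map FF............)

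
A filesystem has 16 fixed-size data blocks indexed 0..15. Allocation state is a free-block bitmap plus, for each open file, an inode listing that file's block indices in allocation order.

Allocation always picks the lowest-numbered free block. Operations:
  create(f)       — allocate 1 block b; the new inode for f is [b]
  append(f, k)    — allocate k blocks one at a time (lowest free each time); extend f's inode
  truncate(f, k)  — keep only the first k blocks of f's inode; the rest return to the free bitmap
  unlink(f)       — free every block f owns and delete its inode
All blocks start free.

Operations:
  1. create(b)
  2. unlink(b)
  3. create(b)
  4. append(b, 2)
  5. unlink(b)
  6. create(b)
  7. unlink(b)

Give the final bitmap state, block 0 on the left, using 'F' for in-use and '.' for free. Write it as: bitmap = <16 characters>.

bitmap = ................

  1. create(b)  ⇒  F...............  {b→[0]}
  2. unlink(b)  ⇒  ................  {}
  3. create(b)  ⇒  F...............  {b→[0]}
  4. append(b, 2)  ⇒  FFF.............  {b→[0, 1, 2]}
  5. unlink(b)  ⇒  ................  {}
  6. create(b)  ⇒  F...............  {b→[0]}
  7. unlink(b)  ⇒  ................  {}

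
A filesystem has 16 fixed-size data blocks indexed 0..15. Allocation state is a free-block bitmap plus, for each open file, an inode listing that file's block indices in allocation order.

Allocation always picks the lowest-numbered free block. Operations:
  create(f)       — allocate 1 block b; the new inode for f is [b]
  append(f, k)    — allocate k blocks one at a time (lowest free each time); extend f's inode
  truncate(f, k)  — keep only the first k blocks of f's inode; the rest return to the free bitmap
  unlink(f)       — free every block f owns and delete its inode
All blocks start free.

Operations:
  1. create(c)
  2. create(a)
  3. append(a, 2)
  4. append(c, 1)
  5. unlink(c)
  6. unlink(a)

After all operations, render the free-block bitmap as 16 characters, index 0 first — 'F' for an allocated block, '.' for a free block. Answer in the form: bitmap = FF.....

bitmap = ................

after create(c) → c:[0]  free=[F...............]
after create(a) → a:[1], c:[0]  free=[FF..............]
after append(a, 2) → a:[1, 2, 3], c:[0]  free=[FFFF............]
after append(c, 1) → a:[1, 2, 3], c:[0, 4]  free=[FFFFF...........]
after unlink(c) → a:[1, 2, 3]  free=[.FFF............]
after unlink(a) →   free=[................]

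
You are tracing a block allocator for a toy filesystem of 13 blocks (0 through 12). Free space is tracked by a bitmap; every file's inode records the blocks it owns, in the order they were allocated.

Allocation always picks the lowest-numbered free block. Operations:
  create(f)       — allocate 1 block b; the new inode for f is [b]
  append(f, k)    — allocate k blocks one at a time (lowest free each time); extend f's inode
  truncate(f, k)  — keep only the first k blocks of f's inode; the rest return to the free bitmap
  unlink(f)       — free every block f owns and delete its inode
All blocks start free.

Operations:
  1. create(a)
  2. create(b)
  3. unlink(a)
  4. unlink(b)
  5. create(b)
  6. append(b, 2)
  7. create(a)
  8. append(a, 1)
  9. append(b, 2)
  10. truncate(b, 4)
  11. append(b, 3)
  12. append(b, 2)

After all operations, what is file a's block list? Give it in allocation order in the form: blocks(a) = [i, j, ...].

blocks(a) = [3, 4]

  1. create(a)  ⇒  F............  {a→[0]}
  2. create(b)  ⇒  FF...........  {a→[0]; b→[1]}
  3. unlink(a)  ⇒  .F...........  {b→[1]}
  4. unlink(b)  ⇒  .............  {}
  5. create(b)  ⇒  F............  {b→[0]}
  6. append(b, 2)  ⇒  FFF..........  {b→[0, 1, 2]}
  7. create(a)  ⇒  FFFF.........  {a→[3]; b→[0, 1, 2]}
  8. append(a, 1)  ⇒  FFFFF........  {a→[3, 4]; b→[0, 1, 2]}
  9. append(b, 2)  ⇒  FFFFFFF......  {a→[3, 4]; b→[0, 1, 2, 5, 6]}
  10. truncate(b, 4)  ⇒  FFFFFF.......  {a→[3, 4]; b→[0, 1, 2, 5]}
  11. append(b, 3)  ⇒  FFFFFFFFF....  {a→[3, 4]; b→[0, 1, 2, 5, 6, 7, 8]}
  12. append(b, 2)  ⇒  FFFFFFFFFFF..  {a→[3, 4]; b→[0, 1, 2, 5, 6, 7, 8, 9, 10]}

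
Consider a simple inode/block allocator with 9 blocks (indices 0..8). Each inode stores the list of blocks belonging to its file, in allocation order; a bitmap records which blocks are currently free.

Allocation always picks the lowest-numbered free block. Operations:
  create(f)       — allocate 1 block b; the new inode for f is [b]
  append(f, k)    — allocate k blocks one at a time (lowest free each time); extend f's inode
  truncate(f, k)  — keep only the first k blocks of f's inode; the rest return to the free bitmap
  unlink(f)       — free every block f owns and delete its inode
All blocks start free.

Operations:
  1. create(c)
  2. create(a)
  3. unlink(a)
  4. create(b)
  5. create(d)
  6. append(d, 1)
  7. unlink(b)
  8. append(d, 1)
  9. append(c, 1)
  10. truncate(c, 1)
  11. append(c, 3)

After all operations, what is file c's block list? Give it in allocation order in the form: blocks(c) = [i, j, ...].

blocks(c) = [0, 4, 5, 6]

create(c): bitmap=F........ | c=[0]
create(a): bitmap=FF....... | a=[1] c=[0]
unlink(a): bitmap=F........ | c=[0]
create(b): bitmap=FF....... | b=[1] c=[0]
create(d): bitmap=FFF...... | b=[1] c=[0] d=[2]
append(d, 1): bitmap=FFFF..... | b=[1] c=[0] d=[2, 3]
unlink(b): bitmap=F.FF..... | c=[0] d=[2, 3]
append(d, 1): bitmap=FFFF..... | c=[0] d=[2, 3, 1]
append(c, 1): bitmap=FFFFF.... | c=[0, 4] d=[2, 3, 1]
truncate(c, 1): bitmap=FFFF..... | c=[0] d=[2, 3, 1]
append(c, 3): bitmap=FFFFFFF.. | c=[0, 4, 5, 6] d=[2, 3, 1]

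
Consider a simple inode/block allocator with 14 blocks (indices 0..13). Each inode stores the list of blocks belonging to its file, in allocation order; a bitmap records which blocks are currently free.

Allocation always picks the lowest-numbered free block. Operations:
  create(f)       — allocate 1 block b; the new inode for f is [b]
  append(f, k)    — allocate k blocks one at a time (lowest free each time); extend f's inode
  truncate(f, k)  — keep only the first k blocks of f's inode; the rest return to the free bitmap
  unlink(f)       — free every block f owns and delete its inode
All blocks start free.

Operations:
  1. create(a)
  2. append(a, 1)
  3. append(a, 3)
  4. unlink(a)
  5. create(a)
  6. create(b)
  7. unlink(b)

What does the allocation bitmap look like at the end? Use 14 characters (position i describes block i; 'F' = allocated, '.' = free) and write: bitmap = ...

[1] create(a) — a=0 (map F.............)
[2] append(a, 1) — a=0,1 (map FF............)
[3] append(a, 3) — a=0,1,2,3,4 (map FFFFF.........)
[4] unlink(a) —  (map ..............)
[5] create(a) — a=0 (map F.............)
[6] create(b) — a=0 b=1 (map FF............)
[7] unlink(b) — a=0 (map F.............)

bitmap = F.............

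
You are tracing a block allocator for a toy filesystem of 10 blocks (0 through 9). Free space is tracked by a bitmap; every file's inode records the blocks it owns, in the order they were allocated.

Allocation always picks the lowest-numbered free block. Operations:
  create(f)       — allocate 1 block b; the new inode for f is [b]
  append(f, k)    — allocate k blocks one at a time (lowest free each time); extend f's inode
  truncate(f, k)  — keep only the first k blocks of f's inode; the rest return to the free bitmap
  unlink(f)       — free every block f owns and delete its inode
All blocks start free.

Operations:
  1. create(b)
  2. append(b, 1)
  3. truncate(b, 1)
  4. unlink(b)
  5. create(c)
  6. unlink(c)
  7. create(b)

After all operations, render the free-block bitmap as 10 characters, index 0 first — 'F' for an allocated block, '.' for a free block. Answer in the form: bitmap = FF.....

after create(b) → b:[0]  free=[F.........]
after append(b, 1) → b:[0, 1]  free=[FF........]
after truncate(b, 1) → b:[0]  free=[F.........]
after unlink(b) →   free=[..........]
after create(c) → c:[0]  free=[F.........]
after unlink(c) →   free=[..........]
after create(b) → b:[0]  free=[F.........]

bitmap = F.........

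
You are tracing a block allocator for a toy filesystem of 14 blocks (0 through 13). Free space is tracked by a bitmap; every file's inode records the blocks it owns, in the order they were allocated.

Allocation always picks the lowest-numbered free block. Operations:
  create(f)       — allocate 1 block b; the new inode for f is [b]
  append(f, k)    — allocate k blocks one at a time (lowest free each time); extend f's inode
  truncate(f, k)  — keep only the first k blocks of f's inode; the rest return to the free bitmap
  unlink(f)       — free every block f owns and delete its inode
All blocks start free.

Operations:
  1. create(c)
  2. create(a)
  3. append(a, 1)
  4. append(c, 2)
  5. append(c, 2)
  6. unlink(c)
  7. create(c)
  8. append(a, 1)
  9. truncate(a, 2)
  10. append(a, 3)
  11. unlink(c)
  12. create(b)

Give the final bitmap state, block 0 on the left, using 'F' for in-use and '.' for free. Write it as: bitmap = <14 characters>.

after create(c) → c:[0]  free=[F.............]
after create(a) → a:[1], c:[0]  free=[FF............]
after append(a, 1) → a:[1, 2], c:[0]  free=[FFF...........]
after append(c, 2) → a:[1, 2], c:[0, 3, 4]  free=[FFFFF.........]
after append(c, 2) → a:[1, 2], c:[0, 3, 4, 5, 6]  free=[FFFFFFF.......]
after unlink(c) → a:[1, 2]  free=[.FF...........]
after create(c) → a:[1, 2], c:[0]  free=[FFF...........]
after append(a, 1) → a:[1, 2, 3], c:[0]  free=[FFFF..........]
after truncate(a, 2) → a:[1, 2], c:[0]  free=[FFF...........]
after append(a, 3) → a:[1, 2, 3, 4, 5], c:[0]  free=[FFFFFF........]
after unlink(c) → a:[1, 2, 3, 4, 5]  free=[.FFFFF........]
after create(b) → a:[1, 2, 3, 4, 5], b:[0]  free=[FFFFFF........]

bitmap = FFFFFF........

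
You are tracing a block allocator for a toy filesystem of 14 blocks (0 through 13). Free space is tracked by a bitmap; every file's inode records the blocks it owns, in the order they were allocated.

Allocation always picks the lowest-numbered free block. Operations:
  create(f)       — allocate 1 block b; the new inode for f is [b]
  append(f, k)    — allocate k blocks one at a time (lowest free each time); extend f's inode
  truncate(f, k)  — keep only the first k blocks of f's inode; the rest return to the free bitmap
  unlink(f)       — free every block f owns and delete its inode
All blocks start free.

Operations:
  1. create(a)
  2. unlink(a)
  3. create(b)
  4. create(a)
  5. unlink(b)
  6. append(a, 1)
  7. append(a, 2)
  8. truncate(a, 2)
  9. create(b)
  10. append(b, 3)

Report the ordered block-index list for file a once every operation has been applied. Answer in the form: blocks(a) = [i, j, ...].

blocks(a) = [1, 0]

after create(a) → a:[0]  free=[F.............]
after unlink(a) →   free=[..............]
after create(b) → b:[0]  free=[F.............]
after create(a) → a:[1], b:[0]  free=[FF............]
after unlink(b) → a:[1]  free=[.F............]
after append(a, 1) → a:[1, 0]  free=[FF............]
after append(a, 2) → a:[1, 0, 2, 3]  free=[FFFF..........]
after truncate(a, 2) → a:[1, 0]  free=[FF............]
after create(b) → a:[1, 0], b:[2]  free=[FFF...........]
after append(b, 3) → a:[1, 0], b:[2, 3, 4, 5]  free=[FFFFFF........]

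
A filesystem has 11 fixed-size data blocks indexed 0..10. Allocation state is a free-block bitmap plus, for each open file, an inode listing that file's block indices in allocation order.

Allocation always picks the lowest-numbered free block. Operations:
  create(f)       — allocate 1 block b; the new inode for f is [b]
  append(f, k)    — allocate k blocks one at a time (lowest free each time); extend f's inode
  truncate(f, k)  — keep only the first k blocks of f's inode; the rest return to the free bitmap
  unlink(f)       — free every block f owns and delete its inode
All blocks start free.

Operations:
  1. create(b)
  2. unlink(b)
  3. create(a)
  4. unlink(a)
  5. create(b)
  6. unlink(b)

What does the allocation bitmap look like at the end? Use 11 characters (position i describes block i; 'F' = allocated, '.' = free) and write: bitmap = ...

create(b): bitmap=F.......... | b=[0]
unlink(b): bitmap=........... | 
create(a): bitmap=F.......... | a=[0]
unlink(a): bitmap=........... | 
create(b): bitmap=F.......... | b=[0]
unlink(b): bitmap=........... | 

bitmap = ...........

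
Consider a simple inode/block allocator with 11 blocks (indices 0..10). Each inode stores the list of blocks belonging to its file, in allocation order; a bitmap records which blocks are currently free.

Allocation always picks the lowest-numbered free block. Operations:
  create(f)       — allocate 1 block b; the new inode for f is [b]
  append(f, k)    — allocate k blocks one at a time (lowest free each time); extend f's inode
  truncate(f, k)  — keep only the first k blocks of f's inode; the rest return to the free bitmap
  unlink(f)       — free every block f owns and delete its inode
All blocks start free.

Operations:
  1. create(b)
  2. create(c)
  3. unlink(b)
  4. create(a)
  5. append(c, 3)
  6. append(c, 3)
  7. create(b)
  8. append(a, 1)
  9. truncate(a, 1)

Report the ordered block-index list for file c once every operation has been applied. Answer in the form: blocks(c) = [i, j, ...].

create(b): bitmap=F.......... | b=[0]
create(c): bitmap=FF......... | b=[0] c=[1]
unlink(b): bitmap=.F......... | c=[1]
create(a): bitmap=FF......... | a=[0] c=[1]
append(c, 3): bitmap=FFFFF...... | a=[0] c=[1, 2, 3, 4]
append(c, 3): bitmap=FFFFFFFF... | a=[0] c=[1, 2, 3, 4, 5, 6, 7]
create(b): bitmap=FFFFFFFFF.. | a=[0] b=[8] c=[1, 2, 3, 4, 5, 6, 7]
append(a, 1): bitmap=FFFFFFFFFF. | a=[0, 9] b=[8] c=[1, 2, 3, 4, 5, 6, 7]
truncate(a, 1): bitmap=FFFFFFFFF.. | a=[0] b=[8] c=[1, 2, 3, 4, 5, 6, 7]

blocks(c) = [1, 2, 3, 4, 5, 6, 7]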